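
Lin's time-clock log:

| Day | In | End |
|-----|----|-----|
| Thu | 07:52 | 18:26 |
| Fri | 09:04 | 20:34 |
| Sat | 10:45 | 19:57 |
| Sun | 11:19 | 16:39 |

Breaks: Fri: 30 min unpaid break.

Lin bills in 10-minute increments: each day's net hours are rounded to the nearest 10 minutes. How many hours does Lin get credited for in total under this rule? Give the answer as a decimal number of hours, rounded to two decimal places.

36.00 hours

Thu: 07:52–18:26 = 10 h 34 min → rounds to 10 h 30 min
Fri: 09:04–20:34 = 11 h 30 min − 30 min = 11 h 0 min → rounds to 11 h 0 min
Sat: 10:45–19:57 = 9 h 12 min → rounds to 9 h 10 min
Sun: 11:19–16:39 = 5 h 20 min → rounds to 5 h 20 min
Total credited: 36 h 0 min.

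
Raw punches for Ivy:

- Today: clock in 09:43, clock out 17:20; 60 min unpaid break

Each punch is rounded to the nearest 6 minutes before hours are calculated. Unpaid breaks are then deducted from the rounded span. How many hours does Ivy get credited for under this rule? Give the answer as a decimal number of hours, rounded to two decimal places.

Today: in 09:43→09:42, out 17:20→17:18; 7 h 36 min − 60 min = 6 h 36 min

6.60 hours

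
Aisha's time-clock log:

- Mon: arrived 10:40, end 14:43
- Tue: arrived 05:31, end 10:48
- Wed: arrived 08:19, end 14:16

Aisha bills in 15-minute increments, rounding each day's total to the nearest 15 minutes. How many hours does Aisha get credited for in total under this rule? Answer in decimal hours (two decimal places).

15.25 hours

Mon: 10:40–14:43 = 4 h 3 min → rounds to 4 h 0 min
Tue: 05:31–10:48 = 5 h 17 min → rounds to 5 h 15 min
Wed: 08:19–14:16 = 5 h 57 min → rounds to 6 h 0 min
Total credited: 15 h 15 min.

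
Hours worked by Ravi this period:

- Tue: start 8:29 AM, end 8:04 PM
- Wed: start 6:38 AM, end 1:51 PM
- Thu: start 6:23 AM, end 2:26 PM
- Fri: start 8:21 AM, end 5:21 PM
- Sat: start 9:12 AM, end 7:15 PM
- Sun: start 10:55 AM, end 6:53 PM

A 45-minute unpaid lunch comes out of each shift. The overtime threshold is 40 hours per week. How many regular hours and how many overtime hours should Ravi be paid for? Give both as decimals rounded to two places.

Regular 40.00 hours, overtime 9.37 hours

Tue: 8:29 AM–8:04 PM = 11 h 35 min; less 45 min break → 10 h 50 min
Wed: 6:38 AM–1:51 PM = 7 h 13 min; less 45 min break → 6 h 28 min
Thu: 6:23 AM–2:26 PM = 8 h 3 min; less 45 min break → 7 h 18 min
Fri: 8:21 AM–5:21 PM = 9 h 0 min; less 45 min break → 8 h 15 min
Sat: 9:12 AM–7:15 PM = 10 h 3 min; less 45 min break → 9 h 18 min
Sun: 10:55 AM–6:53 PM = 7 h 58 min; less 45 min break → 7 h 13 min
Total worked: 49 h 22 min = 49.37 h.
Threshold 40 h → overtime 9 h 22 min, regular 40 h 0 min.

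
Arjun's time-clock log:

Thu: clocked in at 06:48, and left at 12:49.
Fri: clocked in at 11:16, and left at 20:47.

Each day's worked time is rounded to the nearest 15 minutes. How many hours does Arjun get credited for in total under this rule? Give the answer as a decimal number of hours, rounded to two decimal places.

15.50 hours

Thu: 06:48–12:49 = 6 h 1 min → rounds to 6 h 0 min
Fri: 11:16–20:47 = 9 h 31 min → rounds to 9 h 30 min
Total credited: 15 h 30 min.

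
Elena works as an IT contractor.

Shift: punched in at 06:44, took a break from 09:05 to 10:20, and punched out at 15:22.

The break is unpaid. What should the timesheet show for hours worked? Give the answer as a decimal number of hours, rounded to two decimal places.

Shift: 06:44–15:22 = 8 h 38 min; less 75 min break → 7 h 23 min

7.38 hours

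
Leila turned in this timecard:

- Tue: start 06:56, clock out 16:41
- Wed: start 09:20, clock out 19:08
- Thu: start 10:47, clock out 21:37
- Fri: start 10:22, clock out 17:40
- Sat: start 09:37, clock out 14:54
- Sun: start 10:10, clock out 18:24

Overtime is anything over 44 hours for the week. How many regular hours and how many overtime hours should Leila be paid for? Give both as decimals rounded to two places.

Regular 44.00 hours, overtime 7.20 hours

Tue: 06:56–16:41 = 9 h 45 min
Wed: 09:20–19:08 = 9 h 48 min
Thu: 10:47–21:37 = 10 h 50 min
Fri: 10:22–17:40 = 7 h 18 min
Sat: 09:37–14:54 = 5 h 17 min
Sun: 10:10–18:24 = 8 h 14 min
Total worked: 51 h 12 min = 51.20 h.
Threshold 44 h → overtime 7 h 12 min, regular 44 h 0 min.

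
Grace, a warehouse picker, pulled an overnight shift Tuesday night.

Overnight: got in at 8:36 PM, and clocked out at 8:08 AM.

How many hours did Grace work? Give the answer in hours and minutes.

Overnight: 8:36 PM → midnight = 3 h 24 min; midnight → 8:08 AM = 8 h 8 min; span 11 h 32 min

11 h 32 min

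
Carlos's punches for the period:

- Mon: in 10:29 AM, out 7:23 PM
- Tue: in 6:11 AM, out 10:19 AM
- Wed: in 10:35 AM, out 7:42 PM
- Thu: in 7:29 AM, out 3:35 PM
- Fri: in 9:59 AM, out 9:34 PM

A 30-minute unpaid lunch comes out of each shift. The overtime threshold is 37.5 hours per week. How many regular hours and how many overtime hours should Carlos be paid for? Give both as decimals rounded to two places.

Mon: 10:29 AM–7:23 PM = 8 h 54 min; less 30 min break → 8 h 24 min
Tue: 6:11 AM–10:19 AM = 4 h 8 min; less 30 min break → 3 h 38 min
Wed: 10:35 AM–7:42 PM = 9 h 7 min; less 30 min break → 8 h 37 min
Thu: 7:29 AM–3:35 PM = 8 h 6 min; less 30 min break → 7 h 36 min
Fri: 9:59 AM–9:34 PM = 11 h 35 min; less 30 min break → 11 h 5 min
Total worked: 39 h 20 min = 39.33 h.
Threshold 37.5 h → overtime 1 h 50 min, regular 37 h 30 min.

Regular 37.50 hours, overtime 1.83 hours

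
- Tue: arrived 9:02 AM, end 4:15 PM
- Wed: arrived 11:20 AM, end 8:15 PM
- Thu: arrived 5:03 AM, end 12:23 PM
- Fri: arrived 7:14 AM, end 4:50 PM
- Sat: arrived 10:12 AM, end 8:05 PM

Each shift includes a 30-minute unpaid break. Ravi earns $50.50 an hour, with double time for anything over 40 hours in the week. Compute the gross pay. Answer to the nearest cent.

Tue: 9:02 AM–4:15 PM = 7 h 13 min; less 30 min break → 6 h 43 min
Wed: 11:20 AM–8:15 PM = 8 h 55 min; less 30 min break → 8 h 25 min
Thu: 5:03 AM–12:23 PM = 7 h 20 min; less 30 min break → 6 h 50 min
Fri: 7:14 AM–4:50 PM = 9 h 36 min; less 30 min break → 9 h 6 min
Sat: 10:12 AM–8:05 PM = 9 h 53 min; less 30 min break → 9 h 23 min
Total worked: 40 h 27 min = 2427 min.
Regular 40 h 0 min = 2400 min at $50.50/h; overtime 0 h 27 min = 27 min at $101.00/h.
Pay = (2400 × $50.50 + 27 × $101.00) ÷ 60 = $2065.45.

$2065.45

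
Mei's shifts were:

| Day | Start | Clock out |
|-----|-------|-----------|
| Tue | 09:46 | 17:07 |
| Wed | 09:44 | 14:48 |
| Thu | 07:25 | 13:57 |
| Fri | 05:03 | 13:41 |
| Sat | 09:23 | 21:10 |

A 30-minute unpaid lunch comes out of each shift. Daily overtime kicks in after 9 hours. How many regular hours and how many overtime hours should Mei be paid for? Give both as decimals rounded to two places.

Regular 34.58 hours, overtime 2.28 hours

Tue: 09:46–17:07 = 7 h 21 min; less 30 min break → 6 h 51 min
Wed: 09:44–14:48 = 5 h 4 min; less 30 min break → 4 h 34 min
Thu: 07:25–13:57 = 6 h 32 min; less 30 min break → 6 h 2 min
Fri: 05:03–13:41 = 8 h 38 min; less 30 min break → 8 h 8 min
Sat: 09:23–21:10 = 11 h 47 min; less 30 min break → 11 h 17 min
Tue reg 6 h 51 min / OT 0 h 0 min; Wed reg 4 h 34 min / OT 0 h 0 min; Thu reg 6 h 2 min / OT 0 h 0 min; Fri reg 8 h 8 min / OT 0 h 0 min; Sat reg 9 h 0 min / OT 2 h 17 min.
Totals: regular 34 h 35 min, overtime 2 h 17 min.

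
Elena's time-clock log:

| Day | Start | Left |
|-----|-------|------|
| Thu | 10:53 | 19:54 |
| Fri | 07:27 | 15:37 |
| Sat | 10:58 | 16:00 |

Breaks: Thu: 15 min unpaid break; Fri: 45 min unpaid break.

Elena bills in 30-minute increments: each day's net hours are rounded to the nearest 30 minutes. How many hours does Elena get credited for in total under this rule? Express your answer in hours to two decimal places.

21.50 hours

Thu: 10:53–19:54 = 9 h 1 min − 15 min = 8 h 46 min → rounds to 9 h 0 min
Fri: 07:27–15:37 = 8 h 10 min − 45 min = 7 h 25 min → rounds to 7 h 30 min
Sat: 10:58–16:00 = 5 h 2 min → rounds to 5 h 0 min
Total credited: 21 h 30 min.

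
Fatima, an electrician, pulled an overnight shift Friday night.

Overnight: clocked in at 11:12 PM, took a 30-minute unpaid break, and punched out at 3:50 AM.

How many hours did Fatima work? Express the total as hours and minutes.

4 h 8 min

Overnight: 11:12 PM → midnight = 0 h 48 min; midnight → 3:50 AM = 3 h 50 min; span 4 h 38 min; less 30 min break → 4 h 8 min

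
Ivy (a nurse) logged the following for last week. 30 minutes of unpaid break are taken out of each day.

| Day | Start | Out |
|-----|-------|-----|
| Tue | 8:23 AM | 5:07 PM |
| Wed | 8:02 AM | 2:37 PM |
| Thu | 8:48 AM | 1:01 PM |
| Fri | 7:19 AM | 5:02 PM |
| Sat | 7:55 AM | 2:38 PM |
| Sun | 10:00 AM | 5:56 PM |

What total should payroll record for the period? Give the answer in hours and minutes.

Tue: 8:23 AM–5:07 PM = 8 h 44 min; less 30 min break → 8 h 14 min
Wed: 8:02 AM–2:37 PM = 6 h 35 min; less 30 min break → 6 h 5 min
Thu: 8:48 AM–1:01 PM = 4 h 13 min; less 30 min break → 3 h 43 min
Fri: 7:19 AM–5:02 PM = 9 h 43 min; less 30 min break → 9 h 13 min
Sat: 7:55 AM–2:38 PM = 6 h 43 min; less 30 min break → 6 h 13 min
Sun: 10:00 AM–5:56 PM = 7 h 56 min; less 30 min break → 7 h 26 min
Total: 8 h 14 min + 6 h 5 min + 3 h 43 min + 9 h 13 min + 6 h 13 min + 7 h 26 min = 40 h 54 min.

40 h 54 min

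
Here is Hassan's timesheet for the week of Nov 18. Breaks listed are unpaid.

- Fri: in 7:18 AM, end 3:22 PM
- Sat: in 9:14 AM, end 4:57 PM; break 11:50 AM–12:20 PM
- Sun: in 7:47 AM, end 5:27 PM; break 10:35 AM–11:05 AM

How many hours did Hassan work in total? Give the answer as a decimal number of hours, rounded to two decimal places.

24.45 hours

Fri: 7:18 AM–3:22 PM = 8 h 4 min
Sat: 9:14 AM–4:57 PM = 7 h 43 min; less 30 min break → 7 h 13 min
Sun: 7:47 AM–5:27 PM = 9 h 40 min; less 30 min break → 9 h 10 min
Total: 8 h 4 min + 7 h 13 min + 9 h 10 min = 24 h 27 min.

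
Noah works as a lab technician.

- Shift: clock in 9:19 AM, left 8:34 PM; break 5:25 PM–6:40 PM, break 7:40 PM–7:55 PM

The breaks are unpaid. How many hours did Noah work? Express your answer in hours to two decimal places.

9.75 hours

Shift: 9:19 AM–8:34 PM = 11 h 15 min; less 90 min break → 9 h 45 min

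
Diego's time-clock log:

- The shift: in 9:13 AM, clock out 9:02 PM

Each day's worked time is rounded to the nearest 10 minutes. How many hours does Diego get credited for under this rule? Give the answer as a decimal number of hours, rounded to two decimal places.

11.83 hours

The shift: 9:13 AM–9:02 PM = 11 h 49 min → rounds to 11 h 50 min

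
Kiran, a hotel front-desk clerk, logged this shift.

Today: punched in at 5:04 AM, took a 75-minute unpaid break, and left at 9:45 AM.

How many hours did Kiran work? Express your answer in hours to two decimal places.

Today: 5:04 AM–9:45 AM = 4 h 41 min; less 75 min break → 3 h 26 min

3.43 hours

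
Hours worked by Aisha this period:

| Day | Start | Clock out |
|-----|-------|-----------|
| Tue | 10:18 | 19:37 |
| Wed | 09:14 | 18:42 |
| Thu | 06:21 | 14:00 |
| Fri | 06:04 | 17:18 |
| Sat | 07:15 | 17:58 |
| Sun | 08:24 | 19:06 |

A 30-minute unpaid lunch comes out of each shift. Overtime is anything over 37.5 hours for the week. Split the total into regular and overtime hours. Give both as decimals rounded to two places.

Tue: 10:18–19:37 = 9 h 19 min; less 30 min break → 8 h 49 min
Wed: 09:14–18:42 = 9 h 28 min; less 30 min break → 8 h 58 min
Thu: 06:21–14:00 = 7 h 39 min; less 30 min break → 7 h 9 min
Fri: 06:04–17:18 = 11 h 14 min; less 30 min break → 10 h 44 min
Sat: 07:15–17:58 = 10 h 43 min; less 30 min break → 10 h 13 min
Sun: 08:24–19:06 = 10 h 42 min; less 30 min break → 10 h 12 min
Total worked: 56 h 5 min = 56.08 h.
Threshold 37.5 h → overtime 18 h 35 min, regular 37 h 30 min.

Regular 37.50 hours, overtime 18.58 hours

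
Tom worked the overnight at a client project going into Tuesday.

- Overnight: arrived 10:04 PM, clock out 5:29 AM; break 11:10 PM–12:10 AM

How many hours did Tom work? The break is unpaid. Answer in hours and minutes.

Overnight: 10:04 PM → midnight = 1 h 56 min; midnight → 5:29 AM = 5 h 29 min; span 7 h 25 min; less 60 min break → 6 h 25 min

6 h 25 min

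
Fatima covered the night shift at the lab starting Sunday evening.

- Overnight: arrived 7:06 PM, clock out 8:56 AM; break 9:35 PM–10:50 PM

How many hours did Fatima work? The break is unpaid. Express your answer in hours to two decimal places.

Overnight: 7:06 PM → midnight = 4 h 54 min; midnight → 8:56 AM = 8 h 56 min; span 13 h 50 min; less 75 min break → 12 h 35 min

12.58 hours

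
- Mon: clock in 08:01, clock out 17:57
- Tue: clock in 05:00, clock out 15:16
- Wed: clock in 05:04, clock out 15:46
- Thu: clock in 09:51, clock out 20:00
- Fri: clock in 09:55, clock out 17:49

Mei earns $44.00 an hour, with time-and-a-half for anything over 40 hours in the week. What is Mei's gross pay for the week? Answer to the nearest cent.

$2350.70

Mon: 08:01–17:57 = 9 h 56 min
Tue: 05:00–15:16 = 10 h 16 min
Wed: 05:04–15:46 = 10 h 42 min
Thu: 09:51–20:00 = 10 h 9 min
Fri: 09:55–17:49 = 7 h 54 min
Total worked: 48 h 57 min = 2937 min.
Regular 40 h 0 min = 2400 min at $44.00/h; overtime 8 h 57 min = 537 min at $66.00/h.
Pay = (2400 × $44.00 + 537 × $66.00) ÷ 60 = $2350.70.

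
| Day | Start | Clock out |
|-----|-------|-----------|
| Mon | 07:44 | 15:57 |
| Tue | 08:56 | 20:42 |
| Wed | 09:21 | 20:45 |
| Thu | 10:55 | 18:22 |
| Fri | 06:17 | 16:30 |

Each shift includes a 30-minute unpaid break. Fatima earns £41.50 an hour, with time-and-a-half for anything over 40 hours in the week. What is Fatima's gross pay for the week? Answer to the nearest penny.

£2067.74

Mon: 07:44–15:57 = 8 h 13 min; less 30 min break → 7 h 43 min
Tue: 08:56–20:42 = 11 h 46 min; less 30 min break → 11 h 16 min
Wed: 09:21–20:45 = 11 h 24 min; less 30 min break → 10 h 54 min
Thu: 10:55–18:22 = 7 h 27 min; less 30 min break → 6 h 57 min
Fri: 06:17–16:30 = 10 h 13 min; less 30 min break → 9 h 43 min
Total worked: 46 h 33 min = 2793 min.
Regular 40 h 0 min = 2400 min at £41.50/h; overtime 6 h 33 min = 393 min at £62.25/h.
Pay = (2400 × £41.50 + 393 × £62.25) ÷ 60 = £2067.74.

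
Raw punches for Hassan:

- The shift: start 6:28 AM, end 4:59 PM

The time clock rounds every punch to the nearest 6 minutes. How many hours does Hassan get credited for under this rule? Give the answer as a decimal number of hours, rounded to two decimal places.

The shift: in 6:28 AM→6:30 AM, out 4:59 PM→5:00 PM; 10 h 30 min

10.50 hours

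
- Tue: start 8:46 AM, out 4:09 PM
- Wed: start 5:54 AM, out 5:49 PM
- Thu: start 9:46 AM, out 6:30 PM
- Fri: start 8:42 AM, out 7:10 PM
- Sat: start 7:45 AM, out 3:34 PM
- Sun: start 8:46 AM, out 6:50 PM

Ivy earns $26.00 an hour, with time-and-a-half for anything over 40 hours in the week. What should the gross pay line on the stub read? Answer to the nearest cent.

$1678.95

Tue: 8:46 AM–4:09 PM = 7 h 23 min
Wed: 5:54 AM–5:49 PM = 11 h 55 min
Thu: 9:46 AM–6:30 PM = 8 h 44 min
Fri: 8:42 AM–7:10 PM = 10 h 28 min
Sat: 7:45 AM–3:34 PM = 7 h 49 min
Sun: 8:46 AM–6:50 PM = 10 h 4 min
Total worked: 56 h 23 min = 3383 min.
Regular 40 h 0 min = 2400 min at $26.00/h; overtime 16 h 23 min = 983 min at $39.00/h.
Pay = (2400 × $26.00 + 983 × $39.00) ÷ 60 = $1678.95.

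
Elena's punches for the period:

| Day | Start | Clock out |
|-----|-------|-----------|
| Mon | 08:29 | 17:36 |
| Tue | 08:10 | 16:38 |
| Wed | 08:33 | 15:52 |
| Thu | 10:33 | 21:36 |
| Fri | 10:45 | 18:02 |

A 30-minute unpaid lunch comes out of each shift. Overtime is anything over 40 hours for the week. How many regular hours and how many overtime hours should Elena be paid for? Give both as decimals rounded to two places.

Mon: 08:29–17:36 = 9 h 7 min; less 30 min break → 8 h 37 min
Tue: 08:10–16:38 = 8 h 28 min; less 30 min break → 7 h 58 min
Wed: 08:33–15:52 = 7 h 19 min; less 30 min break → 6 h 49 min
Thu: 10:33–21:36 = 11 h 3 min; less 30 min break → 10 h 33 min
Fri: 10:45–18:02 = 7 h 17 min; less 30 min break → 6 h 47 min
Total worked: 40 h 44 min = 40.73 h.
Threshold 40 h → overtime 0 h 44 min, regular 40 h 0 min.

Regular 40.00 hours, overtime 0.73 hours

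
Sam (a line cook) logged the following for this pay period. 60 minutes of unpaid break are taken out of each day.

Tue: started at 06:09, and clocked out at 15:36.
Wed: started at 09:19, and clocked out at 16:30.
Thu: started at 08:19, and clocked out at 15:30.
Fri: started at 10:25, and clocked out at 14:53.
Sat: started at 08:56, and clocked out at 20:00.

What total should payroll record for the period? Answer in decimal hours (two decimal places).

34.35 hours

Tue: 06:09–15:36 = 9 h 27 min; less 60 min break → 8 h 27 min
Wed: 09:19–16:30 = 7 h 11 min; less 60 min break → 6 h 11 min
Thu: 08:19–15:30 = 7 h 11 min; less 60 min break → 6 h 11 min
Fri: 10:25–14:53 = 4 h 28 min; less 60 min break → 3 h 28 min
Sat: 08:56–20:00 = 11 h 4 min; less 60 min break → 10 h 4 min
Total: 8 h 27 min + 6 h 11 min + 6 h 11 min + 3 h 28 min + 10 h 4 min = 34 h 21 min.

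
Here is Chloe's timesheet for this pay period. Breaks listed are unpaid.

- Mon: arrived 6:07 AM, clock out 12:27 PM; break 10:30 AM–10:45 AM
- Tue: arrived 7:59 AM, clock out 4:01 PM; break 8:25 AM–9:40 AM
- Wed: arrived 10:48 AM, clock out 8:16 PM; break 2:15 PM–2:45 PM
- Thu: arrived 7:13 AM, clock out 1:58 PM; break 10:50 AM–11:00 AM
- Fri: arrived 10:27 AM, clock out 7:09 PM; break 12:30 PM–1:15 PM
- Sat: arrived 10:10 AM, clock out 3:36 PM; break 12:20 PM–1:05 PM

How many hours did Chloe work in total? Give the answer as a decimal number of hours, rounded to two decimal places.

Mon: 6:07 AM–12:27 PM = 6 h 20 min; less 15 min break → 6 h 5 min
Tue: 7:59 AM–4:01 PM = 8 h 2 min; less 75 min break → 6 h 47 min
Wed: 10:48 AM–8:16 PM = 9 h 28 min; less 30 min break → 8 h 58 min
Thu: 7:13 AM–1:58 PM = 6 h 45 min; less 10 min break → 6 h 35 min
Fri: 10:27 AM–7:09 PM = 8 h 42 min; less 45 min break → 7 h 57 min
Sat: 10:10 AM–3:36 PM = 5 h 26 min; less 45 min break → 4 h 41 min
Total: 6 h 5 min + 6 h 47 min + 8 h 58 min + 6 h 35 min + 7 h 57 min + 4 h 41 min = 41 h 3 min.

41.05 hours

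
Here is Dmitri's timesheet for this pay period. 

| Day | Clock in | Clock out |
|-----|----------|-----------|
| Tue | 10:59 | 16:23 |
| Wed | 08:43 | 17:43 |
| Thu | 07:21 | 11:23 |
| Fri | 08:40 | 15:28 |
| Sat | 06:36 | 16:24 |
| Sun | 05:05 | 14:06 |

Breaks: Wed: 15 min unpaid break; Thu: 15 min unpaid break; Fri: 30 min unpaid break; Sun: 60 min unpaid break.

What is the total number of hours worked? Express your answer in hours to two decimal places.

Tue: 10:59–16:23 = 5 h 24 min
Wed: 08:43–17:43 = 9 h 0 min; less 15 min break → 8 h 45 min
Thu: 07:21–11:23 = 4 h 2 min; less 15 min break → 3 h 47 min
Fri: 08:40–15:28 = 6 h 48 min; less 30 min break → 6 h 18 min
Sat: 06:36–16:24 = 9 h 48 min
Sun: 05:05–14:06 = 9 h 1 min; less 60 min break → 8 h 1 min
Total: 5 h 24 min + 8 h 45 min + 3 h 47 min + 6 h 18 min + 9 h 48 min + 8 h 1 min = 42 h 3 min.

42.05 hours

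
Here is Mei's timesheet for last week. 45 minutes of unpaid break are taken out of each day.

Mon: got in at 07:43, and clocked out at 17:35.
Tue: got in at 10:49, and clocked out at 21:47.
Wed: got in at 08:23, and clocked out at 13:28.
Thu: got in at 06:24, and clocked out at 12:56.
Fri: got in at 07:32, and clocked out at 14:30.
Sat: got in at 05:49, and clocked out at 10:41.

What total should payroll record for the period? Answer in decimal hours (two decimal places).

Mon: 07:43–17:35 = 9 h 52 min; less 45 min break → 9 h 7 min
Tue: 10:49–21:47 = 10 h 58 min; less 45 min break → 10 h 13 min
Wed: 08:23–13:28 = 5 h 5 min; less 45 min break → 4 h 20 min
Thu: 06:24–12:56 = 6 h 32 min; less 45 min break → 5 h 47 min
Fri: 07:32–14:30 = 6 h 58 min; less 45 min break → 6 h 13 min
Sat: 05:49–10:41 = 4 h 52 min; less 45 min break → 4 h 7 min
Total: 9 h 7 min + 10 h 13 min + 4 h 20 min + 5 h 47 min + 6 h 13 min + 4 h 7 min = 39 h 47 min.

39.78 hours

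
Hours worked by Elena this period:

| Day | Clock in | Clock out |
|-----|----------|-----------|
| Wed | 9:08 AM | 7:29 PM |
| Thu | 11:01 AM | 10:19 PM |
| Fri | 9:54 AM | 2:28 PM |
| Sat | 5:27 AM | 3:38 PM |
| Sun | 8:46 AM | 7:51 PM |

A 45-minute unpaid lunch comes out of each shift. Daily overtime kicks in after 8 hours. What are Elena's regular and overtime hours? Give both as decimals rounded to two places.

Regular 35.82 hours, overtime 7.92 hours

Wed: 9:08 AM–7:29 PM = 10 h 21 min; less 45 min break → 9 h 36 min
Thu: 11:01 AM–10:19 PM = 11 h 18 min; less 45 min break → 10 h 33 min
Fri: 9:54 AM–2:28 PM = 4 h 34 min; less 45 min break → 3 h 49 min
Sat: 5:27 AM–3:38 PM = 10 h 11 min; less 45 min break → 9 h 26 min
Sun: 8:46 AM–7:51 PM = 11 h 5 min; less 45 min break → 10 h 20 min
Wed reg 8 h 0 min / OT 1 h 36 min; Thu reg 8 h 0 min / OT 2 h 33 min; Fri reg 3 h 49 min / OT 0 h 0 min; Sat reg 8 h 0 min / OT 1 h 26 min; Sun reg 8 h 0 min / OT 2 h 20 min.
Totals: regular 35 h 49 min, overtime 7 h 55 min.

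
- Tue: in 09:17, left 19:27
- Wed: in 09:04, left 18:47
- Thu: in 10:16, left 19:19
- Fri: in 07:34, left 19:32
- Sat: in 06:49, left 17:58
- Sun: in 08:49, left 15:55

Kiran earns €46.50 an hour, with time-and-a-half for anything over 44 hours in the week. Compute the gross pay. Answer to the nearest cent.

€3102.71

Tue: 09:17–19:27 = 10 h 10 min
Wed: 09:04–18:47 = 9 h 43 min
Thu: 10:16–19:19 = 9 h 3 min
Fri: 07:34–19:32 = 11 h 58 min
Sat: 06:49–17:58 = 11 h 9 min
Sun: 08:49–15:55 = 7 h 6 min
Total worked: 59 h 9 min = 3549 min.
Regular 44 h 0 min = 2640 min at €46.50/h; overtime 15 h 9 min = 909 min at €69.75/h.
Pay = (2640 × €46.50 + 909 × €69.75) ÷ 60 = €3102.71.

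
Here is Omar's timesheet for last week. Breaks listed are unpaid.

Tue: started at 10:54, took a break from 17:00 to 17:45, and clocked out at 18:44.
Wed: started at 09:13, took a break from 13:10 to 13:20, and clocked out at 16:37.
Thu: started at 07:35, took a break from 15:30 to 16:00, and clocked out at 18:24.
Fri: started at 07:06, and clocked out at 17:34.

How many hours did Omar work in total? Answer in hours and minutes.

35 h 6 min

Tue: 10:54–18:44 = 7 h 50 min; less 45 min break → 7 h 5 min
Wed: 09:13–16:37 = 7 h 24 min; less 10 min break → 7 h 14 min
Thu: 07:35–18:24 = 10 h 49 min; less 30 min break → 10 h 19 min
Fri: 07:06–17:34 = 10 h 28 min
Total: 7 h 5 min + 7 h 14 min + 10 h 19 min + 10 h 28 min = 35 h 6 min.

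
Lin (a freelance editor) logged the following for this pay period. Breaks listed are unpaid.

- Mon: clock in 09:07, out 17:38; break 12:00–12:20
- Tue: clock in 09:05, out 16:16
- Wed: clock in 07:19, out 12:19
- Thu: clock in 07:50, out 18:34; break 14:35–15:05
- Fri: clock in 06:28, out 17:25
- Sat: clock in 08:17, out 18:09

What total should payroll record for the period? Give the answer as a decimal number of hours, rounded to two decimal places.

51.42 hours

Mon: 09:07–17:38 = 8 h 31 min; less 20 min break → 8 h 11 min
Tue: 09:05–16:16 = 7 h 11 min
Wed: 07:19–12:19 = 5 h 0 min
Thu: 07:50–18:34 = 10 h 44 min; less 30 min break → 10 h 14 min
Fri: 06:28–17:25 = 10 h 57 min
Sat: 08:17–18:09 = 9 h 52 min
Total: 8 h 11 min + 7 h 11 min + 5 h 0 min + 10 h 14 min + 10 h 57 min + 9 h 52 min = 51 h 25 min.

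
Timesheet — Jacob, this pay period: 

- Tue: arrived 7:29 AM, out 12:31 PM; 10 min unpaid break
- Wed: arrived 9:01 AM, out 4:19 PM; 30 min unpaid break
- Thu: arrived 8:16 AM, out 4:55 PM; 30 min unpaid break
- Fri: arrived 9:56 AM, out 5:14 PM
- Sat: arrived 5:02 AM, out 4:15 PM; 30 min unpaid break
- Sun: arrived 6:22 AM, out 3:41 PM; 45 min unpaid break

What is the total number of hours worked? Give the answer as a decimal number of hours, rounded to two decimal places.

Tue: 7:29 AM–12:31 PM = 5 h 2 min; less 10 min break → 4 h 52 min
Wed: 9:01 AM–4:19 PM = 7 h 18 min; less 30 min break → 6 h 48 min
Thu: 8:16 AM–4:55 PM = 8 h 39 min; less 30 min break → 8 h 9 min
Fri: 9:56 AM–5:14 PM = 7 h 18 min
Sat: 5:02 AM–4:15 PM = 11 h 13 min; less 30 min break → 10 h 43 min
Sun: 6:22 AM–3:41 PM = 9 h 19 min; less 45 min break → 8 h 34 min
Total: 4 h 52 min + 6 h 48 min + 8 h 9 min + 7 h 18 min + 10 h 43 min + 8 h 34 min = 46 h 24 min.

46.40 hours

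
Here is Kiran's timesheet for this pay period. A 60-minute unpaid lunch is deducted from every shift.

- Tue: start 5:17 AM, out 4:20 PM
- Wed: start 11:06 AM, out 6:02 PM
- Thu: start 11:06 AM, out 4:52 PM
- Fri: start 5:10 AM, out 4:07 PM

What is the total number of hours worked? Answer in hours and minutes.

30 h 42 min

Tue: 5:17 AM–4:20 PM = 11 h 3 min; less 60 min break → 10 h 3 min
Wed: 11:06 AM–6:02 PM = 6 h 56 min; less 60 min break → 5 h 56 min
Thu: 11:06 AM–4:52 PM = 5 h 46 min; less 60 min break → 4 h 46 min
Fri: 5:10 AM–4:07 PM = 10 h 57 min; less 60 min break → 9 h 57 min
Total: 10 h 3 min + 5 h 56 min + 4 h 46 min + 9 h 57 min = 30 h 42 min.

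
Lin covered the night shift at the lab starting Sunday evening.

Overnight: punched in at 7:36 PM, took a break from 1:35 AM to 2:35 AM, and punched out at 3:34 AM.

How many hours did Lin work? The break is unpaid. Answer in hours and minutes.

6 h 58 min

Overnight: 7:36 PM → midnight = 4 h 24 min; midnight → 3:34 AM = 3 h 34 min; span 7 h 58 min; less 60 min break → 6 h 58 min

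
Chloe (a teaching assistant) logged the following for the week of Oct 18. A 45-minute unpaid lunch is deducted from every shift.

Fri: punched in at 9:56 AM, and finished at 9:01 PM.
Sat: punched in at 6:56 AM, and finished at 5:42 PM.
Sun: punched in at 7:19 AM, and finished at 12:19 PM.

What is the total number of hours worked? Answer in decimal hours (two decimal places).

24.60 hours

Fri: 9:56 AM–9:01 PM = 11 h 5 min; less 45 min break → 10 h 20 min
Sat: 6:56 AM–5:42 PM = 10 h 46 min; less 45 min break → 10 h 1 min
Sun: 7:19 AM–12:19 PM = 5 h 0 min; less 45 min break → 4 h 15 min
Total: 10 h 20 min + 10 h 1 min + 4 h 15 min = 24 h 36 min.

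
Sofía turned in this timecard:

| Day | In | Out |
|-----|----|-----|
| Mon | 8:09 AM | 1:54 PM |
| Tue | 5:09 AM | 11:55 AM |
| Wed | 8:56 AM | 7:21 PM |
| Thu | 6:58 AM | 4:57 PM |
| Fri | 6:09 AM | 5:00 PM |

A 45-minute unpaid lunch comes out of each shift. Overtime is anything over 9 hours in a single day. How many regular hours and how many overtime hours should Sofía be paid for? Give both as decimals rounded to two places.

Mon: 8:09 AM–1:54 PM = 5 h 45 min; less 45 min break → 5 h 0 min
Tue: 5:09 AM–11:55 AM = 6 h 46 min; less 45 min break → 6 h 1 min
Wed: 8:56 AM–7:21 PM = 10 h 25 min; less 45 min break → 9 h 40 min
Thu: 6:58 AM–4:57 PM = 9 h 59 min; less 45 min break → 9 h 14 min
Fri: 6:09 AM–5:00 PM = 10 h 51 min; less 45 min break → 10 h 6 min
Mon reg 5 h 0 min / OT 0 h 0 min; Tue reg 6 h 1 min / OT 0 h 0 min; Wed reg 9 h 0 min / OT 0 h 40 min; Thu reg 9 h 0 min / OT 0 h 14 min; Fri reg 9 h 0 min / OT 1 h 6 min.
Totals: regular 38 h 1 min, overtime 2 h 0 min.

Regular 38.02 hours, overtime 2.00 hours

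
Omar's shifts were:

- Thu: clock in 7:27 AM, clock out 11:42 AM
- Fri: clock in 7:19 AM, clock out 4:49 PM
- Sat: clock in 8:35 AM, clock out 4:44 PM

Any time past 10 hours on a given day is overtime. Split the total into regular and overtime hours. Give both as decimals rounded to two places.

Regular 21.90 hours, overtime 0.00 hours

Thu: 7:27 AM–11:42 AM = 4 h 15 min
Fri: 7:19 AM–4:49 PM = 9 h 30 min
Sat: 8:35 AM–4:44 PM = 8 h 9 min
Thu reg 4 h 15 min / OT 0 h 0 min; Fri reg 9 h 30 min / OT 0 h 0 min; Sat reg 8 h 9 min / OT 0 h 0 min.
Totals: regular 21 h 54 min, overtime 0 h 0 min.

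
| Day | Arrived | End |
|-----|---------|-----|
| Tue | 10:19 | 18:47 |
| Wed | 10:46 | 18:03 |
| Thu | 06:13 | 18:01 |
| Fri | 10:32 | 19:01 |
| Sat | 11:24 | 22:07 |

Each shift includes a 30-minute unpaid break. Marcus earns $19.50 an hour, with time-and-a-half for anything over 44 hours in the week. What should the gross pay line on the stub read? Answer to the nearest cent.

Tue: 10:19–18:47 = 8 h 28 min; less 30 min break → 7 h 58 min
Wed: 10:46–18:03 = 7 h 17 min; less 30 min break → 6 h 47 min
Thu: 06:13–18:01 = 11 h 48 min; less 30 min break → 11 h 18 min
Fri: 10:32–19:01 = 8 h 29 min; less 30 min break → 7 h 59 min
Sat: 11:24–22:07 = 10 h 43 min; less 30 min break → 10 h 13 min
Total worked: 44 h 15 min = 2655 min.
Regular 44 h 0 min = 2640 min at $19.50/h; overtime 0 h 15 min = 15 min at $29.25/h.
Pay = (2640 × $19.50 + 15 × $29.25) ÷ 60 = $865.31.

$865.31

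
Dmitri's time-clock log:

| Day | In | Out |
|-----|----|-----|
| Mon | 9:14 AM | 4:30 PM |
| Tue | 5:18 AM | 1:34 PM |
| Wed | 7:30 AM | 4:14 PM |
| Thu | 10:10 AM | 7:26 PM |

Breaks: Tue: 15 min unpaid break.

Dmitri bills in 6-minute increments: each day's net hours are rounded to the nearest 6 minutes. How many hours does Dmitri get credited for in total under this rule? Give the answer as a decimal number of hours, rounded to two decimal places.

Mon: 9:14 AM–4:30 PM = 7 h 16 min → rounds to 7 h 18 min
Tue: 5:18 AM–1:34 PM = 8 h 16 min − 15 min = 8 h 1 min → rounds to 8 h 0 min
Wed: 7:30 AM–4:14 PM = 8 h 44 min → rounds to 8 h 42 min
Thu: 10:10 AM–7:26 PM = 9 h 16 min → rounds to 9 h 18 min
Total credited: 33 h 18 min.

33.30 hours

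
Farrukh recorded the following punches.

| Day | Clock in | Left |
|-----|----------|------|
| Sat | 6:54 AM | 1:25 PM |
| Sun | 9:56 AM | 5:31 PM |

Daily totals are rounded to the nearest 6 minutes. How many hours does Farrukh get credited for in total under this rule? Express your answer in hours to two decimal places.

14.10 hours

Sat: 6:54 AM–1:25 PM = 6 h 31 min → rounds to 6 h 30 min
Sun: 9:56 AM–5:31 PM = 7 h 35 min → rounds to 7 h 36 min
Total credited: 14 h 6 min.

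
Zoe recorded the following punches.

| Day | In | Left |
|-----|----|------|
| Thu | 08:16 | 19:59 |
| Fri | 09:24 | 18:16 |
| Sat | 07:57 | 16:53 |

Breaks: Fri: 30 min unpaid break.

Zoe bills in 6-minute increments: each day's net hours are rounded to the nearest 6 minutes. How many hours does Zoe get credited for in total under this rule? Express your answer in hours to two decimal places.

29.00 hours

Thu: 08:16–19:59 = 11 h 43 min → rounds to 11 h 42 min
Fri: 09:24–18:16 = 8 h 52 min − 30 min = 8 h 22 min → rounds to 8 h 24 min
Sat: 07:57–16:53 = 8 h 56 min → rounds to 8 h 54 min
Total credited: 29 h 0 min.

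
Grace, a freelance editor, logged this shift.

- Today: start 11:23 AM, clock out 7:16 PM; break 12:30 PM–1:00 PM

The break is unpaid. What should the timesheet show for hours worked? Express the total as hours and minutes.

Today: 11:23 AM–7:16 PM = 7 h 53 min; less 30 min break → 7 h 23 min

7 h 23 min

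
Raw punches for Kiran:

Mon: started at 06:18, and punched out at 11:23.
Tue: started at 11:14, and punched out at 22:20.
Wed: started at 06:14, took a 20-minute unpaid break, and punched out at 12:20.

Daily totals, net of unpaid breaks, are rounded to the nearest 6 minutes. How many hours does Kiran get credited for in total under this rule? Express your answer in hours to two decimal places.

Mon: 06:18–11:23 = 5 h 5 min → rounds to 5 h 6 min
Tue: 11:14–22:20 = 11 h 6 min → rounds to 11 h 6 min
Wed: 06:14–12:20 = 6 h 6 min − 20 min = 5 h 46 min → rounds to 5 h 48 min
Total credited: 22 h 0 min.

22.00 hours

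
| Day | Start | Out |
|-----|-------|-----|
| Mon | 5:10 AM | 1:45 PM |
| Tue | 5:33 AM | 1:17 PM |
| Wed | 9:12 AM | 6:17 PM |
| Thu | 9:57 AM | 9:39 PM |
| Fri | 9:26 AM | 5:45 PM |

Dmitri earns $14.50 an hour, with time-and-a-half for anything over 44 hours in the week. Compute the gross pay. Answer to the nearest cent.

Mon: 5:10 AM–1:45 PM = 8 h 35 min
Tue: 5:33 AM–1:17 PM = 7 h 44 min
Wed: 9:12 AM–6:17 PM = 9 h 5 min
Thu: 9:57 AM–9:39 PM = 11 h 42 min
Fri: 9:26 AM–5:45 PM = 8 h 19 min
Total worked: 45 h 25 min = 2725 min.
Regular 44 h 0 min = 2640 min at $14.50/h; overtime 1 h 25 min = 85 min at $21.75/h.
Pay = (2640 × $14.50 + 85 × $21.75) ÷ 60 = $668.81.

$668.81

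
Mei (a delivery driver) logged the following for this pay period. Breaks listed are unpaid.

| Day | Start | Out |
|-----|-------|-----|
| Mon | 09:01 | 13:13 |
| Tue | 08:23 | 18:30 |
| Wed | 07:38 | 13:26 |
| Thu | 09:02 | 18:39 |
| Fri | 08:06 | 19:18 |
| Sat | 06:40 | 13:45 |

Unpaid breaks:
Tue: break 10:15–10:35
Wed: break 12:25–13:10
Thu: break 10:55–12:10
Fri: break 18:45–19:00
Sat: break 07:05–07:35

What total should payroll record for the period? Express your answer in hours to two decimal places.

Mon: 09:01–13:13 = 4 h 12 min
Tue: 08:23–18:30 = 10 h 7 min; less 20 min break → 9 h 47 min
Wed: 07:38–13:26 = 5 h 48 min; less 45 min break → 5 h 3 min
Thu: 09:02–18:39 = 9 h 37 min; less 75 min break → 8 h 22 min
Fri: 08:06–19:18 = 11 h 12 min; less 15 min break → 10 h 57 min
Sat: 06:40–13:45 = 7 h 5 min; less 30 min break → 6 h 35 min
Total: 4 h 12 min + 9 h 47 min + 5 h 3 min + 8 h 22 min + 10 h 57 min + 6 h 35 min = 44 h 56 min.

44.93 hours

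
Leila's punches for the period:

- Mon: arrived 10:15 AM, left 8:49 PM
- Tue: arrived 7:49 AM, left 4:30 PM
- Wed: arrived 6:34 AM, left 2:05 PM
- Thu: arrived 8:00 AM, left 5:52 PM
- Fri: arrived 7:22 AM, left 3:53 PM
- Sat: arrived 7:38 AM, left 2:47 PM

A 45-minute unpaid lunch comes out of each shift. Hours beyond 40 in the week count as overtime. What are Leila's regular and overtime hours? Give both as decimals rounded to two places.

Regular 40.00 hours, overtime 7.80 hours

Mon: 10:15 AM–8:49 PM = 10 h 34 min; less 45 min break → 9 h 49 min
Tue: 7:49 AM–4:30 PM = 8 h 41 min; less 45 min break → 7 h 56 min
Wed: 6:34 AM–2:05 PM = 7 h 31 min; less 45 min break → 6 h 46 min
Thu: 8:00 AM–5:52 PM = 9 h 52 min; less 45 min break → 9 h 7 min
Fri: 7:22 AM–3:53 PM = 8 h 31 min; less 45 min break → 7 h 46 min
Sat: 7:38 AM–2:47 PM = 7 h 9 min; less 45 min break → 6 h 24 min
Total worked: 47 h 48 min = 47.80 h.
Threshold 40 h → overtime 7 h 48 min, regular 40 h 0 min.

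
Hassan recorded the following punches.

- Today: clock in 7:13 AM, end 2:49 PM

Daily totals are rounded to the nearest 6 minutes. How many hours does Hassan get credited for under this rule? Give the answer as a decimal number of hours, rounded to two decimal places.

Today: 7:13 AM–2:49 PM = 7 h 36 min → rounds to 7 h 36 min

7.60 hours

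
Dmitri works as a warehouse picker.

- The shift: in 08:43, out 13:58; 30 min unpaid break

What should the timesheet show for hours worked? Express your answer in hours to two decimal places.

The shift: 08:43–13:58 = 5 h 15 min; less 30 min break → 4 h 45 min

4.75 hours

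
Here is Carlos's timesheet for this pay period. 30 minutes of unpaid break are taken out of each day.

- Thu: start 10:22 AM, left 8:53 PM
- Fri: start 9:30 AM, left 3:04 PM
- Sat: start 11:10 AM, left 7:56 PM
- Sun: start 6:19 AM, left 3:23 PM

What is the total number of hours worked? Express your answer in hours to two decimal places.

31.92 hours

Thu: 10:22 AM–8:53 PM = 10 h 31 min; less 30 min break → 10 h 1 min
Fri: 9:30 AM–3:04 PM = 5 h 34 min; less 30 min break → 5 h 4 min
Sat: 11:10 AM–7:56 PM = 8 h 46 min; less 30 min break → 8 h 16 min
Sun: 6:19 AM–3:23 PM = 9 h 4 min; less 30 min break → 8 h 34 min
Total: 10 h 1 min + 5 h 4 min + 8 h 16 min + 8 h 34 min = 31 h 55 min.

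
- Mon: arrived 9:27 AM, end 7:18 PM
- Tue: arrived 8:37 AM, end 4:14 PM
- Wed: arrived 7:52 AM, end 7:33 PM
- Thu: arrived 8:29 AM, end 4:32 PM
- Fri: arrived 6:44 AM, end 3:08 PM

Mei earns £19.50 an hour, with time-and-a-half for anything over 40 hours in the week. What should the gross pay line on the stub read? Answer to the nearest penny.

£943.80

Mon: 9:27 AM–7:18 PM = 9 h 51 min
Tue: 8:37 AM–4:14 PM = 7 h 37 min
Wed: 7:52 AM–7:33 PM = 11 h 41 min
Thu: 8:29 AM–4:32 PM = 8 h 3 min
Fri: 6:44 AM–3:08 PM = 8 h 24 min
Total worked: 45 h 36 min = 2736 min.
Regular 40 h 0 min = 2400 min at £19.50/h; overtime 5 h 36 min = 336 min at £29.25/h.
Pay = (2400 × £19.50 + 336 × £29.25) ÷ 60 = £943.80.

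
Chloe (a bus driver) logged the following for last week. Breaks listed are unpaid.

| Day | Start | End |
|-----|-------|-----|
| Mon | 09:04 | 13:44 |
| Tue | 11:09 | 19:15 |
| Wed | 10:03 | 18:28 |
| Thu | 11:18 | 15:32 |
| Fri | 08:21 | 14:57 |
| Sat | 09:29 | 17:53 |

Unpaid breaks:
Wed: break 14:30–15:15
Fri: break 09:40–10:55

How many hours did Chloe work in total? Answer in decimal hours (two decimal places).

Mon: 09:04–13:44 = 4 h 40 min
Tue: 11:09–19:15 = 8 h 6 min
Wed: 10:03–18:28 = 8 h 25 min; less 45 min break → 7 h 40 min
Thu: 11:18–15:32 = 4 h 14 min
Fri: 08:21–14:57 = 6 h 36 min; less 75 min break → 5 h 21 min
Sat: 09:29–17:53 = 8 h 24 min
Total: 4 h 40 min + 8 h 6 min + 7 h 40 min + 4 h 14 min + 5 h 21 min + 8 h 24 min = 38 h 25 min.

38.42 hours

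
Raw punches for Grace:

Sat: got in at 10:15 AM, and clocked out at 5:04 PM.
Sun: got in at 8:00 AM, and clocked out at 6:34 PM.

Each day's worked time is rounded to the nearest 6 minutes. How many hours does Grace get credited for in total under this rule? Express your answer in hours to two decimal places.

17.40 hours

Sat: 10:15 AM–5:04 PM = 6 h 49 min → rounds to 6 h 48 min
Sun: 8:00 AM–6:34 PM = 10 h 34 min → rounds to 10 h 36 min
Total credited: 17 h 24 min.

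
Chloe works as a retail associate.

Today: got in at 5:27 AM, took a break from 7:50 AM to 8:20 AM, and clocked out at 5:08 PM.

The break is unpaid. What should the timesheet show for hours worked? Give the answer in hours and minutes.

Today: 5:27 AM–5:08 PM = 11 h 41 min; less 30 min break → 11 h 11 min

11 h 11 min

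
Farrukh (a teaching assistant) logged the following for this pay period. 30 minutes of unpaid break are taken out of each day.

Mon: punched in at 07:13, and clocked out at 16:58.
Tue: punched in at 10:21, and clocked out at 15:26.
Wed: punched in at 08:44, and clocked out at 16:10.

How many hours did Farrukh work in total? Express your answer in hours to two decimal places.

20.77 hours

Mon: 07:13–16:58 = 9 h 45 min; less 30 min break → 9 h 15 min
Tue: 10:21–15:26 = 5 h 5 min; less 30 min break → 4 h 35 min
Wed: 08:44–16:10 = 7 h 26 min; less 30 min break → 6 h 56 min
Total: 9 h 15 min + 4 h 35 min + 6 h 56 min = 20 h 46 min.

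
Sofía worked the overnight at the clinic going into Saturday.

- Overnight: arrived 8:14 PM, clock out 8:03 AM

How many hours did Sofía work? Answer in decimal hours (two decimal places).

11.82 hours

Overnight: 8:14 PM → midnight = 3 h 46 min; midnight → 8:03 AM = 8 h 3 min; span 11 h 49 min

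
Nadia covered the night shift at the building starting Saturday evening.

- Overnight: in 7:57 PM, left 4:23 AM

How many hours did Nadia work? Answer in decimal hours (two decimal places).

Overnight: 7:57 PM → midnight = 4 h 3 min; midnight → 4:23 AM = 4 h 23 min; span 8 h 26 min

8.43 hours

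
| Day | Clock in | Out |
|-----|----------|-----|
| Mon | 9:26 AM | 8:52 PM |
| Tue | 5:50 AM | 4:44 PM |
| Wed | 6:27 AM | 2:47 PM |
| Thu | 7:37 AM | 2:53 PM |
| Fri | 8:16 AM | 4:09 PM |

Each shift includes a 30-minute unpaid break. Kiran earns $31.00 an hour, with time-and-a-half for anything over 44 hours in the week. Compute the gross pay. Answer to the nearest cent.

Mon: 9:26 AM–8:52 PM = 11 h 26 min; less 30 min break → 10 h 56 min
Tue: 5:50 AM–4:44 PM = 10 h 54 min; less 30 min break → 10 h 24 min
Wed: 6:27 AM–2:47 PM = 8 h 20 min; less 30 min break → 7 h 50 min
Thu: 7:37 AM–2:53 PM = 7 h 16 min; less 30 min break → 6 h 46 min
Fri: 8:16 AM–4:09 PM = 7 h 53 min; less 30 min break → 7 h 23 min
Total worked: 43 h 19 min = 2599 min.
Regular 43 h 19 min = 2599 min at $31.00/h; overtime 0 h 0 min = 0 min at $46.50/h.
Pay = (2599 × $31.00 + 0 × $46.50) ÷ 60 = $1342.82.

$1342.82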